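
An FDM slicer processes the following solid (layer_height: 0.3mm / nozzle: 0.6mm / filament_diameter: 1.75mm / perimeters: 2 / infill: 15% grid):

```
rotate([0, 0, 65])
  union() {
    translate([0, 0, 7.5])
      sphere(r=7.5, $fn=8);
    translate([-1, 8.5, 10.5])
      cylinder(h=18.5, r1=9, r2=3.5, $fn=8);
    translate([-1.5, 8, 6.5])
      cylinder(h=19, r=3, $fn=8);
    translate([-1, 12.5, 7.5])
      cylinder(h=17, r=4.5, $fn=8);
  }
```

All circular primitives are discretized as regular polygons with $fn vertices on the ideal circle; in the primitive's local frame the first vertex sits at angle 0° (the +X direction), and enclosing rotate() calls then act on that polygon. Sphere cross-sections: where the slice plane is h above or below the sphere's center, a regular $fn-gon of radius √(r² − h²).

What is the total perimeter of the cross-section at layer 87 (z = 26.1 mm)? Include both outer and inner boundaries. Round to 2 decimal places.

At z = 26.1 mm: the sphere is absent (|z−center|=18.600 > r=7.5); the cone at (-1, 8.5) (r1=9→r2=3.5) has section circumradius 4.362 here — a regular 8-gon (perimeter = 2·8·4.362·sin(180°/8) = 26.71 mm); the cylinder at (-1.5, 8) is absent (z outside [6.5, 25.5]); the cylinder at (-1, 12.5) does not reach this height (z outside [7.5, 24.5]); Combining (union): only the cone at (-1, 8.5) is present, so the union is just that shape — boundary = 26.71 mm; (rotated 65° about Z; rotation is an isometry so areas/perimeters/island counts are preserved). Overall, the cross-section is a single solid region. Total boundary length (outer) = 26.71 mm.

26.71 mm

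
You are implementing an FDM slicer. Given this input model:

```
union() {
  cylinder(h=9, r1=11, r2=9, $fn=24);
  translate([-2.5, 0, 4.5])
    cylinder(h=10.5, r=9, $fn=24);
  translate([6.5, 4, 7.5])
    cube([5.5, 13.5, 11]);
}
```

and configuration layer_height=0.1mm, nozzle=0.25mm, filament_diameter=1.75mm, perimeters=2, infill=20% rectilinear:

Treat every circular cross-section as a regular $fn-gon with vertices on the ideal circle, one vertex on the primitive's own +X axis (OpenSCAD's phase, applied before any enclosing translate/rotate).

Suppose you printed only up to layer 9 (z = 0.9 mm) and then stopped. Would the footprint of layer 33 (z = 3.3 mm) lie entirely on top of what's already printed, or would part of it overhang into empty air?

entirely on top

Compare the two slices. At z = 0.9: the cone contributes a regular 24-gon of circumradius 10.800 (interpolated between r1=11 and r2=9 at t=0.100) (area = (24/2)·10.800²·sin(360°/24) = 362.26 mm²); the cylinder at (-2.5, 0) does not reach this height (z outside [4.5, 15]); the cube at (6.5, 4) does not reach this height (z outside [7.5, 18.5]); Taking the union: only the cone is present, so the union is just that shape — area = 362.26 mm². At z = 3.3: the cone: at t=0.367 of its height the radius interpolates to r₁+(r₂−r₁)t = 10.267, giving a regular 24-gon of that circumradius (area = (24/2)·10.267²·sin(360°/24) = 327.37 mm²); the cylinder at (-2.5, 0) is absent (z outside [4.5, 15]); the cube at (6.5, 4) does not reach this height (z outside [7.5, 18.5]); Taking the union: only the cone is present, so the union is just that shape — area = 327.37 mm². Checking containment: the cross-section at z = 3.3 is a subset of the cross-section at z = 0.9.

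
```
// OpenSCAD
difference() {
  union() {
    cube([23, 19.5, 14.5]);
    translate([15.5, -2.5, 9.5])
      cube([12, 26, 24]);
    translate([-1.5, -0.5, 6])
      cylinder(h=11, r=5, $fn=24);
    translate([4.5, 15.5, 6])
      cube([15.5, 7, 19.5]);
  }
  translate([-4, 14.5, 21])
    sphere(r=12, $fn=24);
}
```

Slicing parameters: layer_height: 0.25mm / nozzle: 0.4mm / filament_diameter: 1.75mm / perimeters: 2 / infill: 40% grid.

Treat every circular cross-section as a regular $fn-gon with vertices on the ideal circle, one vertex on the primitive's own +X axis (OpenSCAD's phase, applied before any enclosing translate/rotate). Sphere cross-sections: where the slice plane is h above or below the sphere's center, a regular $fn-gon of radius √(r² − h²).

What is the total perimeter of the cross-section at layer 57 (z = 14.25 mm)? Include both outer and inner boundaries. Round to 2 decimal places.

123.01 mm

At z = 14.25 mm: the 23×19.5 cube contributes its full rectangle (perimeter 85.00 mm); the cube at (15.5, -2.5) is present — its section is the full 12×26 rectangle (perimeter 76.00 mm); the r=5 cylinder at (-1.5, -0.5) contributes a regular 24-gon of circumradius 5 (perimeter = 2·24·5.000·sin(180°/24) = 31.33 mm); the cube at (4.5, 15.5) (footprint 15.5×7) is included at this height (perimeter 45.00 mm); Taking the union: the regions partially overlap (shared area 232.08 mm²), so the edge portions inside another operand are dropped and the merged outline is re-measured after clipping — boundary = 124.85 mm; the r=12 sphere at (-4, 14.5) slices to a regular 24-gon of circumradius 9.922 (√(r²−h²) with h=6.75 from center) (perimeter = 2·24·9.922·sin(180°/24) = 62.16 mm); Taking the first minus the rest: starting from that combined region, the r=12 sphere at (-4, 14.5) partially overlaps it — only the 65.22 mm² overlap (of its 305.73 mm²) is removed, clipping the outline — boundary = 123.01 mm. Overall, the cross-section is a single solid region. Total boundary length (outer) = 123.01 mm.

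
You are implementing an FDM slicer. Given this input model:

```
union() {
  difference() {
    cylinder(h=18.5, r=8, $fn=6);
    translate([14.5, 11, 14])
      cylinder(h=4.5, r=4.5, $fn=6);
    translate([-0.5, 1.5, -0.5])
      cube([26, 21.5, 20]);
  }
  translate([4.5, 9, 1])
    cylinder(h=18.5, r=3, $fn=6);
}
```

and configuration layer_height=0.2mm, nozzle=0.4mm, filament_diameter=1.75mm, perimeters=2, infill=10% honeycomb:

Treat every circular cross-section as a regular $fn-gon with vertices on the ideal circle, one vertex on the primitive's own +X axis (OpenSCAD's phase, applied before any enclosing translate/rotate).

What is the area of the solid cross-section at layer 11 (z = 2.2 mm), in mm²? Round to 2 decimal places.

At z = 2.2 mm: the r=8 cylinder contributes a regular 6-gon of circumradius 8 (area = (6/2)·8.000²·sin(360°/6) = 166.28 mm²); the cylinder at (14.5, 11) is not intersected at this z (z outside [14, 18.5]); the cube at (-0.5, 1.5) (footprint 26×21.5) is included at this height (area 559.00 mm²); After the difference (first − rest): starting from the r=8 cylinder (166.28 mm²), the 26×21.5 cube at (-0.5, 1.5) partially overlaps it — only the 32.93 mm² overlap (of its 559.00 mm²) is removed, clipping the outline — area = 133.34 mm²; the r=3 cylinder at (4.5, 9) contributes a regular 6-gon of circumradius 3 (area = (6/2)·3.000²·sin(360°/6) = 23.38 mm²); Taking the union: the 2 present regions are separate (no shared area or edge), so areas and boundary lengths simply add and each stays a separate island — area = 156.73 mm². Overall, the cross-section has 2 separate islands. Net area = 156.73 mm².

156.73 mm²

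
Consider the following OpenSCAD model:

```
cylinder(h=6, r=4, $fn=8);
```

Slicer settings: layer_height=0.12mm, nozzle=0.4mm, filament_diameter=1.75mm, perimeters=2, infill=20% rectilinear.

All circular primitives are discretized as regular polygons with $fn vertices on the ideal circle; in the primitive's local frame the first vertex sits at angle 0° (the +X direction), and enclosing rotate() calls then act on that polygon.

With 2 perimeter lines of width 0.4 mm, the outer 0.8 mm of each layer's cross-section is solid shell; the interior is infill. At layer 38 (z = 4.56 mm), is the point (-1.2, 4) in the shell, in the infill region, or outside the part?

At z = 4.56 mm: the r=4 cylinder gives a regular 8-gon of circumradius 4 (constant along its height). Overall, the cross-section is a single solid region. The nearest boundary edge runs (0.00, 4.00)→(-2.83, 2.83); distance from the point to it = 0.46 mm. The point is not inside any of the regions above, so it lies outside the cross-section (0.46 mm from the nearest boundary).

outside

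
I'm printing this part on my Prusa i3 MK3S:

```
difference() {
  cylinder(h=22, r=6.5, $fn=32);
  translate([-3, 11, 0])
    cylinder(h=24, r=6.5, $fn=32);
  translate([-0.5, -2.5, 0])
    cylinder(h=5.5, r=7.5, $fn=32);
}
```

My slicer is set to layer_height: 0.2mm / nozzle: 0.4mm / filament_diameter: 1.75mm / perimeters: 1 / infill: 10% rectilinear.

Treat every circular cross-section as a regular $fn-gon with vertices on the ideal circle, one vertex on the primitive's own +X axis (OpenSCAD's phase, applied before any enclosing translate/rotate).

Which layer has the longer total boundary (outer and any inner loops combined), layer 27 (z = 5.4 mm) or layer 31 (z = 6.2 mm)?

layer 31 (z = 6.2 mm)

Layer 27 (z = 5.4): the r=6.5 cylinder contributes a regular 32-gon of circumradius 6.5 (perimeter = 2·32·6.500·sin(180°/32) = 40.78 mm); the r=6.5 cylinder at (-3, 11) gives a regular 32-gon of circumradius 6.5 (constant along its height) (perimeter = 2·32·6.500·sin(180°/32) = 40.78 mm); the r=7.5 cylinder at (-0.5, -2.5) contributes a regular 32-gon of circumradius 7.5 (perimeter = 2·32·7.500·sin(180°/32) = 47.05 mm); Taking the first minus the rest: starting from the r=6.5 cylinder, the r=6.5 cylinder at (-3, 11) partially overlaps it — only the 6.47 mm² overlap (of its 131.88 mm²) is removed, clipping the outline; the r=7.5 cylinder at (-0.5, -2.5) partially overlaps it — only the 115.19 mm² overlap (of its 175.58 mm²) is removed, clipping the outline — boundary = 27.12 mm. So its perimeter = 27.12 mm. Layer 31 (z = 6.2): the r=6.5 cylinder gives a regular 32-gon of circumradius 6.5 (constant along its height) (perimeter = 2·32·6.500·sin(180°/32) = 40.78 mm); the cylinder at (-3, 11): section is a regular 32-gon, circumradius r=6.5 (perimeter = 2·32·6.500·sin(180°/32) = 40.78 mm); the cylinder at (-0.5, -2.5) is not intersected at this z (z outside [0, 5.5]); Taking the first minus the rest: starting from the r=6.5 cylinder, the r=6.5 cylinder at (-3, 11) partially overlaps it — only the 6.47 mm² overlap (of its 131.88 mm²) is removed, clipping the outline — boundary = 40.78 mm. So its perimeter = 40.78 mm. Layer 31 is larger (40.78 vs 27.12 mm).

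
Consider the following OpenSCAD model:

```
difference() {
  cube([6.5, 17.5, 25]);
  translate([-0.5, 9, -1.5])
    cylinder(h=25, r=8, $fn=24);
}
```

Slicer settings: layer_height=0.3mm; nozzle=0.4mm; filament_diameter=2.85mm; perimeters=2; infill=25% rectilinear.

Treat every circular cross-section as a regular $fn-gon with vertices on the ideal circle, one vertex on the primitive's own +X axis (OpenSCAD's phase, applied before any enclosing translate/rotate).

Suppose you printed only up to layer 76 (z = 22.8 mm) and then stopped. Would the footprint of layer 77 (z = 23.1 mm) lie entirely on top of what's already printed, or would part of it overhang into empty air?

entirely on top

Compare the two slices. At z = 22.8: the 6.5×17.5 cube contributes its full rectangle (area 113.75 mm²); the r=8 cylinder at (-0.5, 9) gives a regular 24-gon of circumradius 8 (constant along its height) (area = (24/2)·8.000²·sin(360°/24) = 198.77 mm²); After the difference (first − rest): starting from the 6.5×17.5 cube (113.75 mm²), the r=8 cylinder at (-0.5, 9) partially overlaps it — only the 86.57 mm² overlap (of its 198.77 mm²) is removed, clipping the outline — area = 27.18 mm². At z = 23.1: the cube (footprint 6.5×17.5) is included at this height (area 113.75 mm²); the r=8 cylinder at (-0.5, 9) gives a regular 24-gon of circumradius 8 (constant along its height) (area = (24/2)·8.000²·sin(360°/24) = 198.77 mm²); After the difference (first − rest): starting from the 6.5×17.5 cube (113.75 mm²), the r=8 cylinder at (-0.5, 9) partially overlaps it — only the 86.57 mm² overlap (of its 198.77 mm²) is removed, clipping the outline — area = 27.18 mm². Checking containment: the cross-section at z = 23.1 is a subset of the cross-section at z = 22.8.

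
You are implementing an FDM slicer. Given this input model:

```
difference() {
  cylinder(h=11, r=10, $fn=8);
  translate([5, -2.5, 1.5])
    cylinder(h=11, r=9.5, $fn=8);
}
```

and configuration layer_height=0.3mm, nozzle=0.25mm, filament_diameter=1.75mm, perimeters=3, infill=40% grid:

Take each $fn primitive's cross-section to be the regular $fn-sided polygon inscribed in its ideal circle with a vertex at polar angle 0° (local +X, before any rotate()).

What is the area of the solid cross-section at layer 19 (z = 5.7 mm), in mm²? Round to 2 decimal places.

At z = 5.7 mm: the r=10 cylinder contributes a regular 8-gon of circumradius 10 (area = (8/2)·10.000²·sin(360°/8) = 282.84 mm²); the cylinder at (5, -2.5): section is a regular 8-gon, circumradius r=9.5 (area = (8/2)·9.500²·sin(360°/8) = 255.27 mm²); Subtracting the remaining from the first: starting from the r=10 cylinder (282.84 mm²), the r=9.5 cylinder at (5, -2.5) partially overlaps it — only the 167.27 mm² overlap (of its 255.27 mm²) is removed, clipping the outline — area = 115.58 mm². Overall, the cross-section is a single solid region. Net area = 115.58 mm².

115.58 mm²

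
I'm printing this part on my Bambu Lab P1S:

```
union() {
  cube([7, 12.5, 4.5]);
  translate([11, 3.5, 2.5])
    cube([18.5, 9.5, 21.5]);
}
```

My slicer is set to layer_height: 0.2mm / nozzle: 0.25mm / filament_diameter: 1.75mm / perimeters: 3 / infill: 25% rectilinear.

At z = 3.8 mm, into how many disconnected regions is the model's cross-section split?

2

At z = 3.8 mm: the 7×12.5 cube contributes its full rectangle; the cube at (11, 3.5) is present — its section is the full 18.5×9.5 rectangle; Combining (union): the 2 present regions are separate (no shared area or edge), so areas and boundary lengths simply add and each stays a separate island — 2 connected regions. The result has 2 disconnected regions.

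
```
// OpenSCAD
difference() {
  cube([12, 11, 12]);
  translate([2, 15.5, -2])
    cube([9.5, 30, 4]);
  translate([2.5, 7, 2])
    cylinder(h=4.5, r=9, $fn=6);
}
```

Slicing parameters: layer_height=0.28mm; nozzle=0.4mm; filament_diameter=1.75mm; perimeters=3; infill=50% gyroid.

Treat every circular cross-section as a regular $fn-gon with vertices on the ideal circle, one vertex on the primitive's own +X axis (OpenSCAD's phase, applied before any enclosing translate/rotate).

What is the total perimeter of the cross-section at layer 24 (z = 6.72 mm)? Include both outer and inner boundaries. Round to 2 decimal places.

46.00 mm

At z = 6.72 mm: the 12×11 cube contributes its full rectangle (perimeter 46.00 mm); the cube at (2, 15.5) is absent (z outside [-2, 2]); the cylinder at (2.5, 7) is not intersected at this z (z outside [2, 6.5]); After the difference (first − rest): none of the subtracted shapes is present at this height, so the 12×11 cube is unchanged — boundary = 46.00 mm. Overall, the cross-section is a single solid region. Total boundary length (outer) = 46.00 mm.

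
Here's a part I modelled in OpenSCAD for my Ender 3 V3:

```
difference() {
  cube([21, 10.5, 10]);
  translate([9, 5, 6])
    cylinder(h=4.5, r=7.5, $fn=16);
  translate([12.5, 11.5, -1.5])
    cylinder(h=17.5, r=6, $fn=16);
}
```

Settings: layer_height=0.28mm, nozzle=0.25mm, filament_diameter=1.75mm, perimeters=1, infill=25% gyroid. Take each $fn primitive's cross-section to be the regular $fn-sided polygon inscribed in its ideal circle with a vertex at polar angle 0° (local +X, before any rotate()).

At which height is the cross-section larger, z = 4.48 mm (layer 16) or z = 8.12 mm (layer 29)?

layer 16 (z = 4.48 mm)

Layer 16 (z = 4.48): the cube (footprint 21×10.5) is included at this height (area 220.50 mm²); the cylinder at (9, 5) is absent (z outside [6, 10.5]); the r=6 cylinder at (12.5, 11.5) gives a regular 16-gon of circumradius 6 (constant along its height) (area = (16/2)·6.000²·sin(360°/16) = 110.21 mm²); After the difference (first − rest): starting from the 21×10.5 cube (220.50 mm²), the r=6 cylinder at (12.5, 11.5) partially overlaps it — only the 43.31 mm² overlap (of its 110.21 mm²) is removed, clipping the outline — area = 177.19 mm². So its area = 177.19 mm². Layer 29 (z = 8.12): the 21×10.5 cube contributes its full rectangle (area 220.50 mm²); the r=7.5 cylinder at (9, 5) contributes a regular 16-gon of circumradius 7.5 (area = (16/2)·7.500²·sin(360°/16) = 172.21 mm²); the r=6 cylinder at (12.5, 11.5) contributes a regular 16-gon of circumradius 6 (area = (16/2)·6.000²·sin(360°/16) = 110.21 mm²); Subtracting the remaining from the first: starting from the 21×10.5 cube (220.50 mm²), the r=7.5 cylinder at (9, 5) partially overlaps it — only the 141.10 mm² overlap (of its 172.21 mm²) is removed, clipping the outline; the r=6 cylinder at (12.5, 11.5) partially overlaps it — only the 8.19 mm² overlap (of its 110.21 mm²) is removed, clipping the outline — area = 71.21 mm². So its area = 71.21 mm². Layer 16 is larger (177.19 vs 71.21 mm²).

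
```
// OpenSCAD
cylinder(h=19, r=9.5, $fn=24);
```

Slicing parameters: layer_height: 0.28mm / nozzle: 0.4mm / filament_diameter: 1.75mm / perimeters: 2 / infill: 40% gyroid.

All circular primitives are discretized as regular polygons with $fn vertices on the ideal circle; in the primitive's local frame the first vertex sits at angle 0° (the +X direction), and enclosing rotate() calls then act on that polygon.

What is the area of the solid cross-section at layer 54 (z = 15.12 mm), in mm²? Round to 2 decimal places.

At z = 15.12 mm: the r=9.5 cylinder gives a regular 24-gon of circumradius 9.5 (constant along its height) (area = (24/2)·9.500²·sin(360°/24) = 280.30 mm²). Overall, the cross-section is a single solid region. Net area = 280.30 mm².

280.30 mm²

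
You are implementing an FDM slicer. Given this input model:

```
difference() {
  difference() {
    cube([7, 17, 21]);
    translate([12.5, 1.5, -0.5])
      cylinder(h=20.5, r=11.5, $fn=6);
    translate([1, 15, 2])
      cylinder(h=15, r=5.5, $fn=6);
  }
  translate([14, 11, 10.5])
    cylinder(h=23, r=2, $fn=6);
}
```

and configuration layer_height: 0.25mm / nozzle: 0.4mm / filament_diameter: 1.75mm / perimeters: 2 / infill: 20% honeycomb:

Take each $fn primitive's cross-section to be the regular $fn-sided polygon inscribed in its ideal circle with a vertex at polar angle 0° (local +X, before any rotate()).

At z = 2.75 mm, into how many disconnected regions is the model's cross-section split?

1

At z = 2.75 mm: the cube (footprint 7×17) is included at this height; the r=11.5 cylinder at (12.5, 1.5) gives a regular 6-gon of circumradius 11.5 (constant along its height); the cylinder at (1, 15): section is a regular 6-gon, circumradius r=5.5; Taking the first minus the rest: starting from the 7×17 cube, the r=11.5 cylinder at (12.5, 1.5) partially overlaps it — only the 39.47 mm² overlap (of its 343.60 mm²) is removed, clipping the outline; the r=5.5 cylinder at (1, 15) partially overlaps it — only the 36.26 mm² overlap (of its 78.59 mm²) is removed, clipping the outline — 1 connected region; the cylinder at (14, 11) is absent (z outside [10.5, 33.5]); Taking the first minus the rest: none of the subtracted shapes is present at this height, so that combined region is unchanged — 1 connected region. The result has 1 disconnected region.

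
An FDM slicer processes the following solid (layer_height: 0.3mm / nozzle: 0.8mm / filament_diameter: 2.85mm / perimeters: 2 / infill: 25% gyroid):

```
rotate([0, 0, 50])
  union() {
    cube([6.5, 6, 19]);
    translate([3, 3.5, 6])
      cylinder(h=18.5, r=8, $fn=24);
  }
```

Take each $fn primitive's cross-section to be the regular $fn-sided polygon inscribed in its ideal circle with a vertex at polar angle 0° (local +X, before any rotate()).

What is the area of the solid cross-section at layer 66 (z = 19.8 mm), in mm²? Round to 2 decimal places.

198.77 mm²

At z = 19.8 mm: the cube does not reach this height (z outside [0, 19]); the r=8 cylinder at (3, 3.5) contributes a regular 24-gon of circumradius 8 (area = (24/2)·8.000²·sin(360°/24) = 198.77 mm²); Merging all regions: only the r=8 cylinder at (3, 3.5) is present, so the union is just that shape — area = 198.77 mm²; (whole slice rotated 50° about Z — lengths, areas and connectivity unchanged). Overall, the cross-section is a single solid region. Net area = 198.77 mm².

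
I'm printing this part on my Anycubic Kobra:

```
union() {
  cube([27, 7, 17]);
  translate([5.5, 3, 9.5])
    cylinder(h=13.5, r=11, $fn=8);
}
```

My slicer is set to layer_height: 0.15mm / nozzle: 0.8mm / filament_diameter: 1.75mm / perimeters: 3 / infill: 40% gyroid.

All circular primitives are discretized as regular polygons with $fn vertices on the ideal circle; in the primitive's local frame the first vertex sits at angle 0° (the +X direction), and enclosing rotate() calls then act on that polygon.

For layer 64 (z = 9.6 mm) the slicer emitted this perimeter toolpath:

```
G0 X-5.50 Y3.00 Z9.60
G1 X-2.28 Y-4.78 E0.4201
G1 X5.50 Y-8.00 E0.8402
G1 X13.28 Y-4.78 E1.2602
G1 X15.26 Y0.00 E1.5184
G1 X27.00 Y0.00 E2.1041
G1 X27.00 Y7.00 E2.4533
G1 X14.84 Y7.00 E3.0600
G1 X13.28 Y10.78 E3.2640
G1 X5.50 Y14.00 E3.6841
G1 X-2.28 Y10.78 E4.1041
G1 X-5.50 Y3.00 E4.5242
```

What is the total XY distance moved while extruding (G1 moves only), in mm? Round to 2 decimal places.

90.68 mm

Sum the Euclidean lengths of each G1 segment: total = 90.68 mm.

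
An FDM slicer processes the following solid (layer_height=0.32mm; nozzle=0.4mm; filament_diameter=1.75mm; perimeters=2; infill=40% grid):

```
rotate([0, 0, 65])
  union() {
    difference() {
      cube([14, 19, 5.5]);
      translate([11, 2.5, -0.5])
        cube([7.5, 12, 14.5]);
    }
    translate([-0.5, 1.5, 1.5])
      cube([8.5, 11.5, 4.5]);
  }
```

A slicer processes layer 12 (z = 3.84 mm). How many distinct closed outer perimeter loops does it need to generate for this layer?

1

At z = 3.84 mm: the cube (footprint 14×19) is included at this height; the 7.5×12 cube at (11, 2.5) contributes its full rectangle; After the difference (first − rest): starting from the 14×19 cube, the 7.5×12 cube at (11, 2.5) partially overlaps it — only the 36.00 mm² overlap (of its 90.00 mm²) is removed, clipping the outline — 1 connected region; the cube at (-0.5, 1.5) (footprint 8.5×11.5) is included at this height; Taking the union: the regions partially overlap (shared area 92.00 mm²), so overlapping operands fuse into one piece — 1 connected region; (rotated 65° about Z; rotation is an isometry so areas/perimeters/island counts are preserved). The result has 1 disconnected region.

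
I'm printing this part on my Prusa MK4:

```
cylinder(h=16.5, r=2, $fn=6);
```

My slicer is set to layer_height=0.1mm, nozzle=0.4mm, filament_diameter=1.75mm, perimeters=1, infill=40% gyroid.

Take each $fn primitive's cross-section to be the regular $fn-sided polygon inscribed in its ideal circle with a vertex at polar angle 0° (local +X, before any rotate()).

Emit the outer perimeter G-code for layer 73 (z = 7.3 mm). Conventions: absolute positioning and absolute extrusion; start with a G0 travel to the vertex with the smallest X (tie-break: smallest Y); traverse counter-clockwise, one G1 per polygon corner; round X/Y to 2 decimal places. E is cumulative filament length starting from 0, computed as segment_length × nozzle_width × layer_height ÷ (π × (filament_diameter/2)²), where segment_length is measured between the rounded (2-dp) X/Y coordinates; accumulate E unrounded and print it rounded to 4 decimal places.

G0 X-2.00 Y0.00 Z7.30
G1 X-1.00 Y-1.73 E0.0332
G1 X1.00 Y-1.73 E0.0665
G1 X2.00 Y0.00 E0.0997
G1 X1.00 Y1.73 E0.1330
G1 X-1.00 Y1.73 E0.1662
G1 X-2.00 Y0.00 E0.1994

At z = 7.3 mm: the r=2 cylinder gives a regular 6-gon of circumradius 2 (constant along its height). The outline is a single polygon with 6 vertices. Extrusion per mm of travel: 0.4 × 0.1 / (π × 0.875²) = 0.016630. Accumulating E over each segment gives final E = 0.1994.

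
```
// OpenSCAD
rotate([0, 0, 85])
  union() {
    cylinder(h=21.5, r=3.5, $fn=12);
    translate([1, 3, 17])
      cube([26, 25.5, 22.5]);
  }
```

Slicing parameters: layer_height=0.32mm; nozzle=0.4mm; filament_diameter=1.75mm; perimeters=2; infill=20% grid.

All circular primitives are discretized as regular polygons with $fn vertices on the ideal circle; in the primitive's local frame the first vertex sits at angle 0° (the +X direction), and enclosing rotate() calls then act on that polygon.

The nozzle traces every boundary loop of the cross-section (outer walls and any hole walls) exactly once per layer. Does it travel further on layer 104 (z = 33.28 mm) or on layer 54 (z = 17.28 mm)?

layer 54 (z = 17.28 mm)

Layer 104 (z = 33.28): the cylinder is absent (z outside [0, 21.5]); the cube at (1, 3) is present — its section is the full 26×25.5 rectangle (perimeter 103.00 mm); Combining (union): only the 26×25.5 cube at (1, 3) is present, so the union is just that shape — boundary = 103.00 mm; (whole slice rotated 85° about Z — lengths, areas and connectivity unchanged). So its perimeter = 103.00 mm. Layer 54 (z = 17.28): the cylinder: section is a regular 12-gon, circumradius r=3.5 (perimeter = 2·12·3.500·sin(180°/12) = 21.74 mm); the 26×25.5 cube at (1, 3) contributes its full rectangle (perimeter 103.00 mm); Taking the union: the regions partially overlap (shared area 0.10 mm²), so the edge portions inside another operand are dropped and the merged outline is re-measured after clipping — boundary = 122.91 mm; (whole slice rotated 85° about Z — lengths, areas and connectivity unchanged). So its perimeter = 122.91 mm. Layer 54 is larger (122.91 vs 103.00 mm).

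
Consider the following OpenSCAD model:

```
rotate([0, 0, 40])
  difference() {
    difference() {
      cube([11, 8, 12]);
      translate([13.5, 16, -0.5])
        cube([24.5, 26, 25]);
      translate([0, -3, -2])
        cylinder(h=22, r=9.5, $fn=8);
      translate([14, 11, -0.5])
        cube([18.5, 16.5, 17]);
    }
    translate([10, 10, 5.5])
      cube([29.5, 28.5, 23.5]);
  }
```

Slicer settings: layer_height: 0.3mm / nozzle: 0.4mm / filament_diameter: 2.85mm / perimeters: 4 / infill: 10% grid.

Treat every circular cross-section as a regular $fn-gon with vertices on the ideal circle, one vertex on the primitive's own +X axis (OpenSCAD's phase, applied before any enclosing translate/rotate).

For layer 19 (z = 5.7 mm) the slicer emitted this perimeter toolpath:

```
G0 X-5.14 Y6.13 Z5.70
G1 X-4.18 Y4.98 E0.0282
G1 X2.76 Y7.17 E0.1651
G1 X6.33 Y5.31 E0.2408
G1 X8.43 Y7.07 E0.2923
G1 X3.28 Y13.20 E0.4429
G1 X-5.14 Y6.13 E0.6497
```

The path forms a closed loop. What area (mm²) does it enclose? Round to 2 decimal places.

Apply the shoelace formula to the sequence of (X, Y) vertices; enclosed area = 50.81 mm².

50.81 mm²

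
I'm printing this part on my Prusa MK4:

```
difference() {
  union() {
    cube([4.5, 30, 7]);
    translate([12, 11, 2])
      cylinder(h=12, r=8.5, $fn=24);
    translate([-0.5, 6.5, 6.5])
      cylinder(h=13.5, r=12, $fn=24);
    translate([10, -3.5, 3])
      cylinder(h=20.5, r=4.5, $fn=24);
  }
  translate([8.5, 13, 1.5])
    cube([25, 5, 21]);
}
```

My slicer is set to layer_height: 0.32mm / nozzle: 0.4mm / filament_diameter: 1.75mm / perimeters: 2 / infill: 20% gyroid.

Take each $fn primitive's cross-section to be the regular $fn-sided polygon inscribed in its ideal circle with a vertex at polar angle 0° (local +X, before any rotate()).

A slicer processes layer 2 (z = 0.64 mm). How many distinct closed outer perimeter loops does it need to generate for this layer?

At z = 0.64 mm: the cube is present — its section is the full 4.5×30 rectangle; the cylinder at (12, 11) does not reach this height (z outside [2, 14]); the cylinder at (-0.5, 6.5) does not reach this height (z outside [6.5, 20]); the cylinder at (10, -3.5) does not reach this height (z outside [3, 23.5]); Combining (union): only the 4.5×30 cube is present, so the union is just that shape — 1 connected region; the cube at (8.5, 13) does not reach this height (z outside [1.5, 22.5]); After the difference (first − rest): none of the subtracted shapes is present at this height, so that combined region is unchanged — 1 connected region. The result has 1 disconnected region.

1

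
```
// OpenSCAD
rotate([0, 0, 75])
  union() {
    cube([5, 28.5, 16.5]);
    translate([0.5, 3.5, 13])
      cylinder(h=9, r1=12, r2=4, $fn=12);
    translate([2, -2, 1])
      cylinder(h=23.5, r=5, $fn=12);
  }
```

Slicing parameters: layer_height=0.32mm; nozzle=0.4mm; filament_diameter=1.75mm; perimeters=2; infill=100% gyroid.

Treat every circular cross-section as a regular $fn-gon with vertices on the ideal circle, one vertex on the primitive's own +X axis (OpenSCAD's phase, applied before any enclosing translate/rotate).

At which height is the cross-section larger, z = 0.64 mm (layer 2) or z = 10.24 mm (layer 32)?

Layer 2 (z = 0.64): the 5×28.5 cube contributes its full rectangle (area 142.50 mm²); the cone at (0.5, 3.5) is not intersected at this z (z outside [13, 22]); the cylinder at (2, -2) is absent (z outside [1, 24.5]); Taking the union: only the 5×28.5 cube is present, so the union is just that shape — area = 142.50 mm²; (rotated 75° about Z; rotation is an isometry so areas/perimeters/island counts are preserved). So its area = 142.50 mm². Layer 32 (z = 10.24): the 5×28.5 cube contributes its full rectangle (area 142.50 mm²); the cone at (0.5, 3.5) does not reach this height (z outside [13, 22]); the r=5 cylinder at (2, -2) contributes a regular 12-gon of circumradius 5 (area = (12/2)·5.000²·sin(360°/12) = 75.00 mm²); Taking the union: the regions partially overlap — summed areas 217.50 mm² minus the doubly-counted overlap 13.17 mm² gives 204.33 mm² — area = 204.33 mm²; (whole slice rotated 75° about Z — lengths, areas and connectivity unchanged). So its area = 204.33 mm². Layer 32 is larger (204.33 vs 142.50 mm²).

layer 32 (z = 10.24 mm)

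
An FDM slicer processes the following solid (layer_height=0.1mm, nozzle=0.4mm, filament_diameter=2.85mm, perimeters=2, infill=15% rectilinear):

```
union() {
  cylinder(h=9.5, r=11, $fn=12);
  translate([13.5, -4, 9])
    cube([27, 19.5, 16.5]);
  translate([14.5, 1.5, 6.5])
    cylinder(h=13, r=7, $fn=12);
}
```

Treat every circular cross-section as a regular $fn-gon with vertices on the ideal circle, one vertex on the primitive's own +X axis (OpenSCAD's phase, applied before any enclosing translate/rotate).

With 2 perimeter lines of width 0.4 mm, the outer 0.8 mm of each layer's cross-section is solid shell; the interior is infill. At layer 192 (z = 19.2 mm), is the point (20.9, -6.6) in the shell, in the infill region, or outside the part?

outside

At z = 19.2 mm: the cylinder does not reach this height (z outside [0, 9.5]); the cube at (13.5, -4) (footprint 27×19.5) is included at this height; the r=7 cylinder at (14.5, 1.5) contributes a regular 12-gon of circumradius 7; Merging all regions: the regions partially overlap (shared area 82.10 mm²), so overlapping operands fuse into one piece — 1 connected region. Overall, the cross-section is a single solid region. The nearest boundary edge runs (40.50, -4.00)→(18.56, -4.00); distance from the point to it = 2.60 mm. The point is not inside any of the regions above, so it lies outside the cross-section (2.60 mm from the nearest boundary).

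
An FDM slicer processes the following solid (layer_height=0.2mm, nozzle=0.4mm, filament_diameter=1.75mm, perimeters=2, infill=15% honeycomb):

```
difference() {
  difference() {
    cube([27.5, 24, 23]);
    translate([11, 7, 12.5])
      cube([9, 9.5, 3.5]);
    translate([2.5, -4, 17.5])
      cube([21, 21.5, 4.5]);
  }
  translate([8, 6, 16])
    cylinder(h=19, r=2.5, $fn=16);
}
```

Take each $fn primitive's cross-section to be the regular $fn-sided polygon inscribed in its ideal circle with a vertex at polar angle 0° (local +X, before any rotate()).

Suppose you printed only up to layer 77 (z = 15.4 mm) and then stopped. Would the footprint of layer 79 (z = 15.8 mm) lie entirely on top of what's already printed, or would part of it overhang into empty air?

Compare the two slices. At z = 15.4: the cube (footprint 27.5×24) is included at this height (area 660.00 mm²); the 9×9.5 cube at (11, 7) contributes its full rectangle (area 85.50 mm²); the cube at (2.5, -4) does not reach this height (z outside [17.5, 22]); After the difference (first − rest): starting from the 27.5×24 cube (660.00 mm²), the 9×9.5 cube at (11, 7) lies wholly inside it (removes its full 85.50 mm² and its 37.00 mm outline becomes a hole wall) — area = 574.50 mm²; the cylinder at (8, 6) does not reach this height (z outside [16, 35]); After the difference (first − rest): none of the subtracted shapes is present at this height, so that combined region is unchanged — area = 574.50 mm². At z = 15.8: the cube (footprint 27.5×24) is included at this height (area 660.00 mm²); the cube at (11, 7) (footprint 9×9.5) is included at this height (area 85.50 mm²); the cube at (2.5, -4) is not intersected at this z (z outside [17.5, 22]); Subtracting the remaining from the first: starting from the 27.5×24 cube (660.00 mm²), the 9×9.5 cube at (11, 7) lies wholly inside it (removes its full 85.50 mm² and its 37.00 mm outline becomes a hole wall) — area = 574.50 mm²; the cylinder at (8, 6) does not reach this height (z outside [16, 35]); Taking the first minus the rest: none of the subtracted shapes is present at this height, so that combined region is unchanged — area = 574.50 mm². Checking containment: the cross-section at z = 15.8 is a subset of the cross-section at z = 15.4.

entirely on top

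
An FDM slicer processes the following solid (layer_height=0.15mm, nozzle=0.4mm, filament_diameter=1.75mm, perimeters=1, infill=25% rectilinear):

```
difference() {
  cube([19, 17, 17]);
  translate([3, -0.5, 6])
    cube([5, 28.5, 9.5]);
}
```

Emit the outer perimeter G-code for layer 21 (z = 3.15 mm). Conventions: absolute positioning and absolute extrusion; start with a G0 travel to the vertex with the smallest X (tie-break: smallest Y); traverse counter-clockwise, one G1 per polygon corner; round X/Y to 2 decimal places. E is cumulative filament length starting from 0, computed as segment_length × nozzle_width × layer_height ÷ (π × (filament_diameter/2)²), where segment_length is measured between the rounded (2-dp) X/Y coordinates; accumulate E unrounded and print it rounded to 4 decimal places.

At z = 3.15 mm: the cube is present — its section is the full 19×17 rectangle; the cube at (3, -0.5) does not reach this height (z outside [6, 15.5]); Subtracting the remaining from the first: none of the subtracted shapes is present at this height, so the 19×17 cube is unchanged — 1 connected region. The outline is a single polygon with 4 vertices. Extrusion per mm of travel: 0.4 × 0.15 / (π × 0.875²) = 0.024945. Accumulating E over each segment gives final E = 1.7960.

G0 X0.00 Y0.00 Z3.15
G1 X19.00 Y0.00 E0.4740
G1 X19.00 Y17.00 E0.8980
G1 X0.00 Y17.00 E1.3720
G1 X0.00 Y0.00 E1.7960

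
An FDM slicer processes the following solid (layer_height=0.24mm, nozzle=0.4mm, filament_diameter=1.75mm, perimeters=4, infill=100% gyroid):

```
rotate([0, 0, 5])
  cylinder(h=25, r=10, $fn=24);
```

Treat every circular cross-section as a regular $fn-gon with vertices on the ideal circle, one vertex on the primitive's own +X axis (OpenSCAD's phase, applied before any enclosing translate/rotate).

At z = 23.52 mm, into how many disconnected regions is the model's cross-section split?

1

At z = 23.52 mm: the r=10 cylinder contributes a regular 24-gon of circumradius 10; (whole slice rotated 5° about Z — lengths, areas and connectivity unchanged). The result has 1 disconnected region.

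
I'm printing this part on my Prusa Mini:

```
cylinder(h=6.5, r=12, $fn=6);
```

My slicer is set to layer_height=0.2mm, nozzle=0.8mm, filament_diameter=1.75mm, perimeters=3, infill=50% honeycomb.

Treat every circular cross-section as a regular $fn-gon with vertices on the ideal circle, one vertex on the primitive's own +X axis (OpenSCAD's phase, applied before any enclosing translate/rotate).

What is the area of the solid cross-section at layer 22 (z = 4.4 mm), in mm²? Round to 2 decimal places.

374.12 mm²

At z = 4.4 mm: the r=12 cylinder contributes a regular 6-gon of circumradius 12 (area = (6/2)·12.000²·sin(360°/6) = 374.12 mm²). Overall, the cross-section is a single solid region. Net area = 374.12 mm².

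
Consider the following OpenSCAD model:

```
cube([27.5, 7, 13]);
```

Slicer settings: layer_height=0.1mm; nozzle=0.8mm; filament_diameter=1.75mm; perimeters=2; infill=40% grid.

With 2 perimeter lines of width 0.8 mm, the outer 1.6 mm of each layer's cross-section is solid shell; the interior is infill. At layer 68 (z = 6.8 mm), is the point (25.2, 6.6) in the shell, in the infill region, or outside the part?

shell

At z = 6.8 mm: the 27.5×7 cube contributes its full rectangle. Overall, the cross-section is a single solid region. The nearest boundary edge runs (27.50, 7.00)→(0.00, 7.00); distance from the point to it = 0.40 mm. The point is inside the cross-section, 0.40 mm from the nearest boundary — within the 1.6 mm shell band (2 × 0.8).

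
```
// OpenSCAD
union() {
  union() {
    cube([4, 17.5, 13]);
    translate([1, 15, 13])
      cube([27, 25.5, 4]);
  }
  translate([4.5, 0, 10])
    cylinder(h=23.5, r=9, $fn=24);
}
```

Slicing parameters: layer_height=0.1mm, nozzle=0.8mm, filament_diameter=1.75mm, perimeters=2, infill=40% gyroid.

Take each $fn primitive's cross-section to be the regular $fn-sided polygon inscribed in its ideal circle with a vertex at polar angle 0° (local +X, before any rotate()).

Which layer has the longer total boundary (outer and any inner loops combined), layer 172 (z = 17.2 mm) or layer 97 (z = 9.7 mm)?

Layer 172 (z = 17.2): the cube is not intersected at this z (z outside [0, 13]); the cube at (1, 15) is not intersected at this z (z outside [13, 17]); Combining (union): nothing is present at this height; the r=9 cylinder at (4.5, 0) contributes a regular 24-gon of circumradius 9 (perimeter = 2·24·9.000·sin(180°/24) = 56.39 mm); Combining (union): only the r=9 cylinder at (4.5, 0) is present, so the union is just that shape — boundary = 56.39 mm. So its perimeter = 56.39 mm. Layer 97 (z = 9.7): the cube (footprint 4×17.5) is included at this height (perimeter 43.00 mm); the cube at (1, 15) is not intersected at this z (z outside [13, 17]); Combining (union): only the 4×17.5 cube is present, so the union is just that shape — boundary = 43.00 mm; the cylinder at (4.5, 0) does not reach this height (z outside [10, 33.5]); Merging all regions: only the result so far is present, so the union is just that shape — boundary = 43.00 mm. So its perimeter = 43.00 mm. Layer 172 is larger (56.39 vs 43.00 mm).

layer 172 (z = 17.2 mm)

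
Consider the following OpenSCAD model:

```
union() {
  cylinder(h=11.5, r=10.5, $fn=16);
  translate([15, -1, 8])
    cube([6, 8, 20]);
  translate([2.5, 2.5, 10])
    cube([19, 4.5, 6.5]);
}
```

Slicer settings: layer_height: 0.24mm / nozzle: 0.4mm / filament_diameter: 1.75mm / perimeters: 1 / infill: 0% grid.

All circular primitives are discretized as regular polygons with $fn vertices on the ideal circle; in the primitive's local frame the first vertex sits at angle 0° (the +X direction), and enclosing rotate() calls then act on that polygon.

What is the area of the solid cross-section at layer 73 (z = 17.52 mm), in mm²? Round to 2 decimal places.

At z = 17.52 mm: the cylinder does not reach this height (z outside [0, 11.5]); the 6×8 cube at (15, -1) contributes its full rectangle (area 48.00 mm²); the cube at (2.5, 2.5) is not intersected at this z (z outside [10, 16.5]); Combining (union): only the 6×8 cube at (15, -1) is present, so the union is just that shape — area = 48.00 mm². Overall, the cross-section is a single solid region. Net area = 48.00 mm².

48.00 mm²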